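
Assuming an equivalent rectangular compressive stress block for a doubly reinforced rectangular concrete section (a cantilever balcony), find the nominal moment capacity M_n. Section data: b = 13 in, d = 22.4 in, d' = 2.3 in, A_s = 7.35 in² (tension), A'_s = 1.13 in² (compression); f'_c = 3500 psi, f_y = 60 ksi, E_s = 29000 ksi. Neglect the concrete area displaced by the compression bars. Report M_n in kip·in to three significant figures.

Assume both steels yield.
a = (A_s − A'_s) f_y/(0.85 f'_c b) = (7.35 − 1.13) × 60/(0.85 × 3.5 × 13) = 9.650 in.
c = a/β₁ = 9.650/0.85 = 11.353 in; ε'_s = 0.003(c − d')/c = 0.0024 ≥ ε_y = 0.0021, so the compression steel yields.
M_n = (A_s − A'_s) f_y (d − a/2) + A'_s f_y (d − d') = 373.2 × (22.4 − 4.825) + 67.8 × (22.4 − 2.3) = 6559.0 + 1362.8 = 7921.8 kip·in.

M_n ≈ 7920 kip·in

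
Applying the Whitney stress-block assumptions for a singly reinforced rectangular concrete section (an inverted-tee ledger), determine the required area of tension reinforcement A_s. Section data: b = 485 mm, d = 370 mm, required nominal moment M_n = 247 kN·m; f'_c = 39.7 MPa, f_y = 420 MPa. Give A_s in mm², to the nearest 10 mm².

With M_n = 0.85 f'_c a b (d − a/2), solve the quadratic for a:
a = d − √(d² − 2M_n/(0.85 f'_c b)) = 370 − √(370² − 2 × 247×10⁶/(0.85 × 39.7 × 485)) = 43.33 mm.
A_s = 0.85 f'_c a b / f_y = 0.85 × 39.7 × 43.33 × 485 / 420 = 1688.5 mm².

A_s ≈ 1690 mm²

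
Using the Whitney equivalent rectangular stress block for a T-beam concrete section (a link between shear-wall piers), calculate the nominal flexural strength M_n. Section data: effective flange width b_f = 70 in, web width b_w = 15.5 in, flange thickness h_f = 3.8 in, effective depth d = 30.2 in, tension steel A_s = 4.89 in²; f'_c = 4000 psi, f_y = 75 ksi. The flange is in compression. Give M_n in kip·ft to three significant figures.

Tension: T = A_s f_y = 4.89 × 75 = 366.75 kips.
Try a within the flange: a = T/(0.85 f'_c b_f) = 366.75/(0.85 × 4 × 70) = 1.541 in.
Since a = 1.541 ≤ h_f = 3.8 in, the stress block lies entirely in the flange; analyse as a rectangular beam of width b_f.
M_n = T(d − a/2) = 366.75 × (30.2 − 0.7705) = 10793.3 kip·in.
M_n = 10793.3/12 = 899.44 kip·ft.

M_n ≈ 899 kip·ft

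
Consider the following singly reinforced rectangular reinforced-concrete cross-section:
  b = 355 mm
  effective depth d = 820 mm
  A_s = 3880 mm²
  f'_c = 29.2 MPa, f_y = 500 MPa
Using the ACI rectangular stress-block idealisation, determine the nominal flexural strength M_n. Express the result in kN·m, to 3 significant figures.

M_n ≈ 1380 kN·m

T = A_s f_y = 3880 × 500 = 1940000 N = 1940 kN.
From C = T: a = T/(0.85 f'_c b) = 1940000/(0.85 × 29.2 × 355) = 220.18 mm.
M_n = T(d − a/2) = 1940 kN × (820 − 110.09) mm = 1377.23 kN·m.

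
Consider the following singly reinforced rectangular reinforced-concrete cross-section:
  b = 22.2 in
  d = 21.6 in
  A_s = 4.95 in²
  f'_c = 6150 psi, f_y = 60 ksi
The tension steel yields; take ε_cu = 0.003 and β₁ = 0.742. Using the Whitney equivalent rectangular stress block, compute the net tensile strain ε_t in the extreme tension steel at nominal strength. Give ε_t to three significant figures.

a = A_s f_y/(0.85 f'_c b) = 2.559 in.
β₁ = 0.742, so c = a/β₁ = 2.559/0.742 = 3.449 in.
From the linear strain diagram with ε_cu = 0.003: ε_t = 0.003 (d − c)/c = 0.003 × (21.6 − 3.449)/3.449 = 0.0158.
Since ε_t ≥ 0.005, the section is tension-controlled.

ε_t ≈ 0.0158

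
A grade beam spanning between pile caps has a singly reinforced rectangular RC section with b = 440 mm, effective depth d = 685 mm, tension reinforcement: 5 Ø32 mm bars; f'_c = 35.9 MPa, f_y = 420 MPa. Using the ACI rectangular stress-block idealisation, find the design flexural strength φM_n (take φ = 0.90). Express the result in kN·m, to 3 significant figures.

φM_n ≈ 945 kN·m

A_s = 5 × 804 = 4020 mm².
T = A_s f_y = 4020 × 420 = 1688400 N = 1688.4 kN.
From C = T: a = T/(0.85 f'_c b) = 1688400/(0.85 × 35.9 × 440) = 125.75 mm.
M_n = T(d − a/2) = 1688.4 kN × (685 − 62.875) mm = 1050.40 kN·m.
φM_n = 0.90 × 1050.40 = 945.36 kN·m.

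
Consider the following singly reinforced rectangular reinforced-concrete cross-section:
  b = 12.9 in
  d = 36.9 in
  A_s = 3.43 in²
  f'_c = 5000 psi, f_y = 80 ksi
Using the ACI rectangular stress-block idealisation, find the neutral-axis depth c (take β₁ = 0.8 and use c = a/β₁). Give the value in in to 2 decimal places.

c ≈ 6.26 in

T = A_s f_y = 3.43 × 80 = 274.4 kips.
a = T/(0.85 f'_c b) = 274.4/(0.85 × 5 × 12.9) = 5.0050 in.
With β₁ = 0.8, c = a/β₁ = 5.0050/0.8 = 6.26 in.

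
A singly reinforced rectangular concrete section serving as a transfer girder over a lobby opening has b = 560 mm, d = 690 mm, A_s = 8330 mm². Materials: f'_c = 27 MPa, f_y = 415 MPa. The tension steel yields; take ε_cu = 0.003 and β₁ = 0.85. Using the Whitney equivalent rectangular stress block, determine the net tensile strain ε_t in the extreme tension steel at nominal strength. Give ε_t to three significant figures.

ε_t ≈ 0.00354

a = A_s f_y/(0.85 f'_c b) = 268.98 mm.
β₁ = 0.85, so c = a/β₁ = 268.98/0.85 = 316.45 mm.
From the linear strain diagram with ε_cu = 0.003: ε_t = 0.003 (d − c)/c = 0.003 × (690 − 316.45)/316.45 = 0.00354.
ε_t < 0.004 — the section is over-reinforced for flexure under ACI limits.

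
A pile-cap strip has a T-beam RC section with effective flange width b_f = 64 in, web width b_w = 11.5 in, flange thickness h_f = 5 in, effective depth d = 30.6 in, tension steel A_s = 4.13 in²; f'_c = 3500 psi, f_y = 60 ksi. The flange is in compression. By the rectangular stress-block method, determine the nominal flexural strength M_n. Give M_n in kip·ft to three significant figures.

Tension: T = A_s f_y = 4.13 × 60 = 247.8 kips.
Try a within the flange: a = T/(0.85 f'_c b_f) = 247.8/(0.85 × 3.5 × 64) = 1.301 in.
Since a = 1.301 ≤ h_f = 5 in, the stress block lies entirely in the flange; analyse as a rectangular beam of width b_f.
M_n = T(d − a/2) = 247.8 × (30.6 − 0.6505) = 7421.5 kip·in.
M_n = 7421.5/12 = 618.46 kip·ft.

M_n ≈ 618 kip·ft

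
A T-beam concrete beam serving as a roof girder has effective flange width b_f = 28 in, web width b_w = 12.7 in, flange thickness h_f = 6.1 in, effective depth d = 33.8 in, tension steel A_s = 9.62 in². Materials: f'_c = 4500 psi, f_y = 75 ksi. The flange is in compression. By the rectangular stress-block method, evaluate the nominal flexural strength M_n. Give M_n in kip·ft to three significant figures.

M_n ≈ 1830 kip·ft

Tension: T = A_s f_y = 9.62 × 75 = 721.5 kips.
Try a within the flange: a = T/(0.85 f'_c b_f) = 721.5/(0.85 × 4.5 × 28) = 6.737 in.
a = 6.737 > h_f = 6.1 in: the block extends into the web. Split into flange-overhang and web parts.
C_f = 0.85 f'_c (b_f − b_w) h_f = 0.85 × 4.5 × (28 − 12.7) × 6.1 = 357.0 kips.
Remaining web compression depth: a_w = (T − C_f)/(0.85 f'_c b_w) = (721.5 − 357.0)/(0.85 × 4.5 × 12.7) = 7.503 in.
M_n = C_f(d − h_f/2) + (T − C_f)(d − a_w/2) = 357.0 × (33.8 − 3.05) + 364.5 × (33.8 − 3.7515) = 10977.8 + 10952.7 = 21930.5 kip·in.
M_n = 21930.5/12 = 1827.54 kip·ft.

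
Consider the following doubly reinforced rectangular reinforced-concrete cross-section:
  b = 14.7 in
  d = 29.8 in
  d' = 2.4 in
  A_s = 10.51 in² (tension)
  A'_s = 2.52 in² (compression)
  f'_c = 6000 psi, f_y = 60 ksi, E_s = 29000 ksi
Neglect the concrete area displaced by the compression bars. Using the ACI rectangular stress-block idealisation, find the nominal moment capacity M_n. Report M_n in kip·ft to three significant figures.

M_n ≈ 1410 kip·ft

Assume both steels yield.
a = (A_s − A'_s) f_y/(0.85 f'_c b) = (10.51 − 2.52) × 60/(0.85 × 6 × 14.7) = 6.395 in.
c = a/β₁ = 6.395/0.75 = 8.527 in; ε'_s = 0.003(c − d')/c = 0.0022 ≥ ε_y = 0.0021, so the compression steel yields.
M_n = (A_s − A'_s) f_y (d − a/2) + A'_s f_y (d − d') = 479.4 × (29.8 − 3.1975) + 151.2 × (29.8 − 2.4) = 12753.2 + 4142.9 = 16896.1 kip·in = 16896.1/12 = 1408.01 kip·ft.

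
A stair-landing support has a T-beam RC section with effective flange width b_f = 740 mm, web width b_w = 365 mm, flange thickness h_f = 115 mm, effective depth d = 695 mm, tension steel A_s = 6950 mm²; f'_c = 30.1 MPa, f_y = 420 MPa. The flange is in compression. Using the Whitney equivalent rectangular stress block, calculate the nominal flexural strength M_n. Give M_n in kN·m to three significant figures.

M_n ≈ 1790 kN·m

Tension: T = A_s f_y = 6950 × 420 = 2919000 N.
Try a within the flange: a = T/(0.85 f'_c b_f) = 2919000/(0.85 × 30.1 × 740) = 154.18 mm.
a = 154.18 > h_f = 115 mm: the block extends into the web. Split into flange-overhang and web parts.
C_f = 0.85 f'_c (b_f − b_w) h_f = 0.85 × 30.1 × (740 − 365) × 115 = 1103353 N.
Remaining web compression depth: a_w = (T − C_f)/(0.85 f'_c b_w) = (2919000 − 1103353)/(0.85 × 30.1 × 365) = 194.43 mm.
M_n = C_f(d − h_f/2) + (T − C_f)(d − a_w/2) = 1103353 × (695 − 57.5) + 1815647 × (695 − 97.215) = 703.39 + 1085.37 = 1788.76 × 10⁶ N·mm.
M_n = 1788.76 kN·m.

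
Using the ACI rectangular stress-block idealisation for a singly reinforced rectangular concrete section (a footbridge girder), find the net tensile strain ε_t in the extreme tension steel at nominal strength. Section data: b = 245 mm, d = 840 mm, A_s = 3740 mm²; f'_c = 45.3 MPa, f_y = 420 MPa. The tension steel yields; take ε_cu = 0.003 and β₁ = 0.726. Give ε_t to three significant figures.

a = A_s f_y/(0.85 f'_c b) = 166.51 mm.
β₁ = 0.726, so c = a/β₁ = 166.51/0.726 = 229.35 mm.
From the linear strain diagram with ε_cu = 0.003: ε_t = 0.003 (d − c)/c = 0.003 × (840 − 229.35)/229.35 = 0.00799.
Since ε_t ≥ 0.005, the section is tension-controlled.

ε_t ≈ 0.00799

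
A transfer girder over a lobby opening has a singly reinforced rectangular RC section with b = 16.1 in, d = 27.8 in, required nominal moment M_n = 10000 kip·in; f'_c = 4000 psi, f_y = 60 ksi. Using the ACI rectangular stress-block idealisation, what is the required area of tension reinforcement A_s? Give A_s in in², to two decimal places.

A_s ≈ 6.95 in²

From M_n = 0.85 f'_c a b (d − a/2):
a = d − √(d² − 2M_n/(0.85 f'_c b)) = 27.8 − √(27.8² − 2 × 10000/(0.85 × 4 × 16.1)) = 7.614 in.
A_s = 0.85 f'_c a b / f_y = 0.85 × 4 × 7.614 × 16.1 / 60 = 6.947 in².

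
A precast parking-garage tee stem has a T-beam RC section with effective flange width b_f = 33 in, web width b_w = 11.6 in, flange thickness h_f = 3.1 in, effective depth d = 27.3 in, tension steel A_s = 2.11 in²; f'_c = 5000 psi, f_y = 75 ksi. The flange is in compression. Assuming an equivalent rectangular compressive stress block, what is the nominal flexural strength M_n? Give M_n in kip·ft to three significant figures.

M_n ≈ 353 kip·ft

Tension: T = A_s f_y = 2.11 × 75 = 158.25 kips.
Try a within the flange: a = T/(0.85 f'_c b_f) = 158.25/(0.85 × 5 × 33) = 1.128 in.
Since a = 1.128 ≤ h_f = 3.1 in, the stress block lies entirely in the flange; analyse as a rectangular beam of width b_f.
M_n = T(d − a/2) = 158.25 × (27.3 − 0.564) = 4231.0 kip·in.
M_n = 4231.0/12 = 352.58 kip·ft.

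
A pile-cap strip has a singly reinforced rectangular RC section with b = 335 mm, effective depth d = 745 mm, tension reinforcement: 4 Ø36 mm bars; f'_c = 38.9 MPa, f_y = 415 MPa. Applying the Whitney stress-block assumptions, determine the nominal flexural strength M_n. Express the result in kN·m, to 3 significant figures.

A_s = 4 × 1018 = 4072 mm².
T = A_s f_y = 4072 × 415 = 1689880 N = 1689.88 kN.
From C = T: a = T/(0.85 f'_c b) = 1689880/(0.85 × 38.9 × 335) = 152.56 mm.
M_n = T(d − a/2) = 1689.88 kN × (745 − 76.28) mm = 1130.06 kN·m.

M_n ≈ 1130 kN·m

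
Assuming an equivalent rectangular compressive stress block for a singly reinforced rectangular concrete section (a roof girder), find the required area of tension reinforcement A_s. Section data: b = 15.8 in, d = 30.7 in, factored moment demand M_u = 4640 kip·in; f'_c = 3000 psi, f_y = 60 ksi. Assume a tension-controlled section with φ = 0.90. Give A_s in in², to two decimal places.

A_s ≈ 3.02 in²

M_n = M_u/φ = 4640/0.90 = 5155.56 kip·in.
From M_n = 0.85 f'_c a b (d − a/2):
a = d − √(d² − 2M_n/(0.85 f'_c b)) = 30.7 − √(30.7² − 2 × 5155.56/(0.85 × 3 × 15.8)) = 4.498 in.
A_s = 0.85 f'_c a b / f_y = 0.85 × 3 × 4.498 × 15.8 / 60 = 3.020 in².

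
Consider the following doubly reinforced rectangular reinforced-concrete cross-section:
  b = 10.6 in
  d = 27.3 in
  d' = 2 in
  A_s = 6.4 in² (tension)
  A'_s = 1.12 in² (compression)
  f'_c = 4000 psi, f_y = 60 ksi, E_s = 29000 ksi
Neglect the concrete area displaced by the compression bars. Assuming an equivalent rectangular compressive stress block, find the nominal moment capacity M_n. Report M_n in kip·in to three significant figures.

Assume both steels yield.
a = (A_s − A'_s) f_y/(0.85 f'_c b) = (6.4 − 1.12) × 60/(0.85 × 4 × 10.6) = 8.790 in.
c = a/β₁ = 8.790/0.85 = 10.341 in; ε'_s = 0.003(c − d')/c = 0.0024 ≥ ε_y = 0.0021, so the compression steel yields.
M_n = (A_s − A'_s) f_y (d − a/2) + A'_s f_y (d − d') = 316.8 × (27.3 − 4.395) + 67.2 × (27.3 − 2) = 7256.3 + 1700.2 = 8956.5 kip·in.

M_n ≈ 8960 kip·in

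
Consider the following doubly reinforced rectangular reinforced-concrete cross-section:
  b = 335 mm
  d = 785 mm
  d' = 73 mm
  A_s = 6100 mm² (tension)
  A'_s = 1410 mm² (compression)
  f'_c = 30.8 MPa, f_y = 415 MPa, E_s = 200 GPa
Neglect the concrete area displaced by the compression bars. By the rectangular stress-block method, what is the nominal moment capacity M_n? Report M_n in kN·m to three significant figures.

M_n ≈ 1730 kN·m

Assume both tension and compression steel yield.
Net tension couple steel: A_s − A'_s = 4690 mm².
a = (A_s − A'_s) f_y / (0.85 f'_c b) = 1946350/(0.85 × 30.8 × 335) = 221.93 mm.
c = a/β₁ = 221.93/0.83 = 267.39 mm; ε'_s = 0.003(c − d')/c = 0.0022 ≥ f_y/E_s = 0.0021, so compression steel does yield.
M_n = (A_s − A'_s) f_y (d − a/2) + A'_s f_y (d − d') = [1946350 × (785 − 110.965) + 585150 × (785 − 73)] × 10⁻⁶ = 1311.91 + 416.63 = 1728.54 kN·m.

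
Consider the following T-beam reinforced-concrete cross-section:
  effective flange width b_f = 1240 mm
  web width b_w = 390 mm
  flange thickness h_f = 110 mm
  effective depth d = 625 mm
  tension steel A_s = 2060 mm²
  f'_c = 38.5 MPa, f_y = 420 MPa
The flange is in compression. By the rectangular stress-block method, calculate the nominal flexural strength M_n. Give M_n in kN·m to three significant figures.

M_n ≈ 532 kN·m

Tension: T = A_s f_y = 2060 × 420 = 865200 N.
Try a within the flange: a = T/(0.85 f'_c b_f) = 865200/(0.85 × 38.5 × 1240) = 21.32 mm.
Since a = 21.32 ≤ h_f = 110 mm, the stress block lies entirely in the flange; analyse as a rectangular beam of width b_f.
M_n = T(d − a/2) = 865200 × (625 − 10.66) = 531.53 × 10⁶ N·mm.
M_n = 531.53 kN·m.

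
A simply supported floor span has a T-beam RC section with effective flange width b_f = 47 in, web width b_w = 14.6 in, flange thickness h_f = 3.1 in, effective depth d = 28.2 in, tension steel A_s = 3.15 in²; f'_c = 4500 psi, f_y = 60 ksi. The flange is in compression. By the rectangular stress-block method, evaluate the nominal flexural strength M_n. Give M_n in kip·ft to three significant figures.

M_n ≈ 436 kip·ft

Tension: T = A_s f_y = 3.15 × 60 = 189 kips.
Try a within the flange: a = T/(0.85 f'_c b_f) = 189/(0.85 × 4.5 × 47) = 1.051 in.
Since a = 1.051 ≤ h_f = 3.1 in, the stress block lies entirely in the flange; analyse as a rectangular beam of width b_f.
M_n = T(d − a/2) = 189 × (28.2 − 0.5255) = 5230.5 kip·in.
M_n = 5230.5/12 = 435.88 kip·ft.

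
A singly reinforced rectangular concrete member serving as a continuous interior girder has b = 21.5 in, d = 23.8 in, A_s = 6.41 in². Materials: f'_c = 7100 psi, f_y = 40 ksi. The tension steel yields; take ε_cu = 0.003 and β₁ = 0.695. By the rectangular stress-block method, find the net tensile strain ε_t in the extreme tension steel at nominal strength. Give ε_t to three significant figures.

ε_t ≈ 0.0221

a = A_s f_y/(0.85 f'_c b) = 1.976 in.
β₁ = 0.695, so c = a/β₁ = 1.976/0.695 = 2.843 in.
From the linear strain diagram with ε_cu = 0.003: ε_t = 0.003 (d − c)/c = 0.003 × (23.8 − 2.843)/2.843 = 0.0221.
Since ε_t ≥ 0.005, the section is tension-controlled.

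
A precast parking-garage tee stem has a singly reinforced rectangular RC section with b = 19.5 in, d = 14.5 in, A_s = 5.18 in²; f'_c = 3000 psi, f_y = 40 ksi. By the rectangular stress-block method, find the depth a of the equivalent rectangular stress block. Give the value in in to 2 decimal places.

T = A_s f_y = 5.18 × 40 = 207.2 kips.
a = T/(0.85 f'_c b) = 207.2/(0.85 × 3 × 19.5) = 4.17 in.

a ≈ 4.17 in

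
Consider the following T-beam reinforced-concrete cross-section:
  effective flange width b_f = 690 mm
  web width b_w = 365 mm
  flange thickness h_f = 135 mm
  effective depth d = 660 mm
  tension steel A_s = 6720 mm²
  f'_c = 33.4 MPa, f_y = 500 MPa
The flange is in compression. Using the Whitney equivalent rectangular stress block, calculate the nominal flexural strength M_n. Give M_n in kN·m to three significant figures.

Tension: T = A_s f_y = 6720 × 500 = 3360000 N.
Try a within the flange: a = T/(0.85 f'_c b_f) = 3360000/(0.85 × 33.4 × 690) = 171.52 mm.
a = 171.52 > h_f = 135 mm: the block extends into the web. Split into flange-overhang and web parts.
C_f = 0.85 f'_c (b_f − b_w) h_f = 0.85 × 33.4 × (690 − 365) × 135 = 1245611 N.
Remaining web compression depth: a_w = (T − C_f)/(0.85 f'_c b_w) = (3360000 − 1245611)/(0.85 × 33.4 × 365) = 204.05 mm.
M_n = C_f(d − h_f/2) + (T − C_f)(d − a_w/2) = 1245611 × (660 − 67.5) + 2114389 × (660 − 102.025) = 738.02 + 1179.78 = 1917.80 × 10⁶ N·mm.
M_n = 1917.80 kN·m.

M_n ≈ 1920 kN·m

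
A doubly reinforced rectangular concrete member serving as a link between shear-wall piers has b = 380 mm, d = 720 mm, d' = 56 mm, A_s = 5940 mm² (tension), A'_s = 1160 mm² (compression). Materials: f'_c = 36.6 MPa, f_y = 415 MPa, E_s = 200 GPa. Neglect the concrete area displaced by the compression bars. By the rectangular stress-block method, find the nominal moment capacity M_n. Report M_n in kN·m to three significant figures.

M_n ≈ 1580 kN·m

Assume both tension and compression steel yield.
Net tension couple steel: A_s − A'_s = 4780 mm².
a = (A_s − A'_s) f_y / (0.85 f'_c b) = 1983700/(0.85 × 36.6 × 380) = 167.80 mm.
c = a/β₁ = 167.80/0.789 = 212.67 mm; ε'_s = 0.003(c − d')/c = 0.0022 ≥ f_y/E_s = 0.0021, so compression steel does yield.
M_n = (A_s − A'_s) f_y (d − a/2) + A'_s f_y (d − d') = [1983700 × (720 − 83.9) + 481400 × (720 − 56)] × 10⁻⁶ = 1261.83 + 319.65 = 1581.48 kN·m.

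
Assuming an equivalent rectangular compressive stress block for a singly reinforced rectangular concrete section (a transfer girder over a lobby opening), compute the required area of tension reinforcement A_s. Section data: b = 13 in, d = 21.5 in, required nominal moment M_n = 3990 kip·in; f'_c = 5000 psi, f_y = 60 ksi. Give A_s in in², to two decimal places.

From M_n = 0.85 f'_c a b (d − a/2):
a = d − √(d² − 2M_n/(0.85 f'_c b)) = 21.5 − √(21.5² − 2 × 3990/(0.85 × 5 × 13)) = 3.673 in.
A_s = 0.85 f'_c a b / f_y = 0.85 × 5 × 3.673 × 13 / 60 = 3.382 in².

A_s ≈ 3.38 in²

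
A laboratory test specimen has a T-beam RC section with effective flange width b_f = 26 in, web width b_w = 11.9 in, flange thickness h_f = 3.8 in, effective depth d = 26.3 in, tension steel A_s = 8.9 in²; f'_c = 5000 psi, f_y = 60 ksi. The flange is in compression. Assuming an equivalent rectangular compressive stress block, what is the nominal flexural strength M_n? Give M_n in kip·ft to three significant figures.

Tension: T = A_s f_y = 8.9 × 60 = 534 kips.
Try a within the flange: a = T/(0.85 f'_c b_f) = 534/(0.85 × 5 × 26) = 4.833 in.
a = 4.833 > h_f = 3.8 in: the block extends into the web. Split into flange-overhang and web parts.
C_f = 0.85 f'_c (b_f − b_w) h_f = 0.85 × 5 × (26 − 11.9) × 3.8 = 227.7 kips.
Remaining web compression depth: a_w = (T − C_f)/(0.85 f'_c b_w) = (534 − 227.7)/(0.85 × 5 × 11.9) = 6.056 in.
M_n = C_f(d − h_f/2) + (T − C_f)(d − a_w/2) = 227.7 × (26.3 − 1.9) + 306.3 × (26.3 − 3.028) = 5555.9 + 7128.2 = 12684.1 kip·in.
M_n = 12684.1/12 = 1057.01 kip·ft.

M_n ≈ 1060 kip·ft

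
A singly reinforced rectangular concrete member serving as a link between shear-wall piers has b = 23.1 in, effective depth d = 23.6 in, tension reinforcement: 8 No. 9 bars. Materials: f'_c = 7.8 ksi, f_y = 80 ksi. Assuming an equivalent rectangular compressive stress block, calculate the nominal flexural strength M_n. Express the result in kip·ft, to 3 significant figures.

M_n ≈ 1150 kip·ft

A_s = 8 × 1 = 8 in².
T = A_s f_y = 8 × 80 = 640 kips.
a = T/(0.85 f'_c b) = 640/(0.85 × 7.8 × 23.1) = 4.179 in.
M_n = T(d − a/2) = 640 × (23.6 − 2.0895) = 13766.7 kip·in = 13766.7/12 = 1147.23 kip·ft.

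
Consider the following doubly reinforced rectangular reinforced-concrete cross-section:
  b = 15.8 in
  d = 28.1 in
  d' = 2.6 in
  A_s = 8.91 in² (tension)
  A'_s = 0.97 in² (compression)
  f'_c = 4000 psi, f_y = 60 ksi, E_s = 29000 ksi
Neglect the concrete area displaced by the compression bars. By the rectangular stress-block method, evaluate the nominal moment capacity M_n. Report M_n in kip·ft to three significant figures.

M_n ≈ 1060 kip·ft

Assume both steels yield.
a = (A_s − A'_s) f_y/(0.85 f'_c b) = (8.91 − 0.97) × 60/(0.85 × 4 × 15.8) = 8.868 in.
c = a/β₁ = 8.868/0.85 = 10.433 in; ε'_s = 0.003(c − d')/c = 0.0023 ≥ ε_y = 0.0021, so the compression steel yields.
M_n = (A_s − A'_s) f_y (d − a/2) + A'_s f_y (d − d') = 476.4 × (28.1 − 4.434) + 58.2 × (28.1 − 2.6) = 11274.5 + 1484.1 = 12758.6 kip·in = 12758.6/12 = 1063.22 kip·ft.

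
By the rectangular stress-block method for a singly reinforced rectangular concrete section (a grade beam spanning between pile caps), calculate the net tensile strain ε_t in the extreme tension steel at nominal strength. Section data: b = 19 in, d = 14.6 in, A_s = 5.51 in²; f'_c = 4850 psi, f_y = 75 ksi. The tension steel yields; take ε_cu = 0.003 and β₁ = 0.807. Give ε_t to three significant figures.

a = A_s f_y/(0.85 f'_c b) = 5.276 in.
β₁ = 0.807, so c = a/β₁ = 5.276/0.807 = 6.538 in.
From the linear strain diagram with ε_cu = 0.003: ε_t = 0.003 (d − c)/c = 0.003 × (14.6 − 6.538)/6.538 = 0.00370.
ε_t < 0.004 — the section is over-reinforced for flexure under ACI limits.

ε_t ≈ 0.00370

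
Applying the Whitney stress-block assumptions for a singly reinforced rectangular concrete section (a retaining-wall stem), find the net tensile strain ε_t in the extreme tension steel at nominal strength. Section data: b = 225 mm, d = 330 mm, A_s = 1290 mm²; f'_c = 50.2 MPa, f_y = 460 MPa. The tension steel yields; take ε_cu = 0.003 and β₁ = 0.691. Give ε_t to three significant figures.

a = A_s f_y/(0.85 f'_c b) = 61.81 mm.
β₁ = 0.691, so c = a/β₁ = 61.81/0.691 = 89.45 mm.
From the linear strain diagram with ε_cu = 0.003: ε_t = 0.003 (d − c)/c = 0.003 × (330 − 89.45)/89.45 = 0.00807.
Since ε_t ≥ 0.005, the section is tension-controlled.

ε_t ≈ 0.00807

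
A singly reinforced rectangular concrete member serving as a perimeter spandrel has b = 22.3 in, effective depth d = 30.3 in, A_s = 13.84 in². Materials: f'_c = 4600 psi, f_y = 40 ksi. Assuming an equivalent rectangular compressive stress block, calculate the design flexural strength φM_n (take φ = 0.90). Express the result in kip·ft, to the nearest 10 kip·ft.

φM_n ≈ 1130 kip·ft

T = A_s f_y = 13.84 × 40 = 553.6 kips.
a = T/(0.85 f'_c b) = 553.6/(0.85 × 4.6 × 22.3) = 6.349 in.
M_n = T(d − a/2) = 553.6 × (30.3 − 3.1745) = 15016.7 kip·in = 15016.7/12 = 1251.39 kip·ft.
φM_n = 0.90 × 1251.39 = 1126.25 kip·ft.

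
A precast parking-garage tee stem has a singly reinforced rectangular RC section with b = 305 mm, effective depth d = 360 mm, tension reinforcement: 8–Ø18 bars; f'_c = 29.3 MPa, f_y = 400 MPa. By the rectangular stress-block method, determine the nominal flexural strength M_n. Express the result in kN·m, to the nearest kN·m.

M_n ≈ 249 kN·m

A_s = 8 × 254 = 2032 mm².
T = A_s f_y = 2032 × 400 = 812800 N = 812.8 kN.
From C = T: a = T/(0.85 f'_c b) = 812800/(0.85 × 29.3 × 305) = 107.00 mm.
M_n = T(d − a/2) = 812.8 kN × (360 − 53.5) mm = 249.12 kN·m.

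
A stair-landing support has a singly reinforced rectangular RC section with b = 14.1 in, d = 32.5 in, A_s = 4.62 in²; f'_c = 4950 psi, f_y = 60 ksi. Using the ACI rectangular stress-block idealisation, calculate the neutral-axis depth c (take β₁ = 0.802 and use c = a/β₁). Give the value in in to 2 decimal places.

T = A_s f_y = 4.62 × 60 = 277.2 kips.
a = T/(0.85 f'_c b) = 277.2/(0.85 × 4.95 × 14.1) = 4.6725 in.
With β₁ = 0.802, c = a/β₁ = 4.6725/0.802 = 5.83 in.

c ≈ 5.83 in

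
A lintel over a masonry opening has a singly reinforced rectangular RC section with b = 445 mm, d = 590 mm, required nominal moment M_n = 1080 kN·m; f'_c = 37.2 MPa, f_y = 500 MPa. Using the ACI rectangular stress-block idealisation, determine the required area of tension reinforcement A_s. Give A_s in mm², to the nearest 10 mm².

With M_n = 0.85 f'_c a b (d − a/2), solve the quadratic for a:
a = d − √(d² − 2M_n/(0.85 f'_c b)) = 590 − √(590² − 2 × 1080×10⁶/(0.85 × 37.2 × 445)) = 148.87 mm.
A_s = 0.85 f'_c a b / f_y = 0.85 × 37.2 × 148.87 × 445 / 500 = 4189.5 mm².

A_s ≈ 4190 mm²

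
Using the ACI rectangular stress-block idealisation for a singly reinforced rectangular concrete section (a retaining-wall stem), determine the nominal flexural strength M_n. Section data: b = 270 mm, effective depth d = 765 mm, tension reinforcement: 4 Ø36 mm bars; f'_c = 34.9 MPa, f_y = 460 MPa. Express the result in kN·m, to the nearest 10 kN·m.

A_s = 4 × 1018 = 4072 mm².
T = A_s f_y = 4072 × 460 = 1873120 N = 1873.12 kN.
From C = T: a = T/(0.85 f'_c b) = 1873120/(0.85 × 34.9 × 270) = 233.86 mm.
M_n = T(d − a/2) = 1873.12 kN × (765 − 116.93) mm = 1213.91 kN·m.

M_n ≈ 1210 kN·m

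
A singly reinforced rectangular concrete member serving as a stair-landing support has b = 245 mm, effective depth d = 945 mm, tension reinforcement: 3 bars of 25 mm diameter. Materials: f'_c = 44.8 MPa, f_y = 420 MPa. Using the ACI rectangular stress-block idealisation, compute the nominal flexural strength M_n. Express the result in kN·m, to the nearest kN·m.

A_s = 3 × 491 = 1473 mm².
T = A_s f_y = 1473 × 420 = 618660 N = 618.66 kN.
From C = T: a = T/(0.85 f'_c b) = 618660/(0.85 × 44.8 × 245) = 66.31 mm.
M_n = T(d − a/2) = 618.66 kN × (945 − 33.155) mm = 564.12 kN·m.

M_n ≈ 564 kN·m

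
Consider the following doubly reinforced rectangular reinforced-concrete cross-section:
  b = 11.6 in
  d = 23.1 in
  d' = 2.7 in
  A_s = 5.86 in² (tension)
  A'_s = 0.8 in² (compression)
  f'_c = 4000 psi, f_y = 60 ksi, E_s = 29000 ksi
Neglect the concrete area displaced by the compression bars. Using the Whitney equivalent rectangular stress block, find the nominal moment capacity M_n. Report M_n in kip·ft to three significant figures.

M_n ≈ 569 kip·ft

Assume both steels yield.
a = (A_s − A'_s) f_y/(0.85 f'_c b) = (5.86 − 0.8) × 60/(0.85 × 4 × 11.6) = 7.698 in.
c = a/β₁ = 7.698/0.85 = 9.056 in; ε'_s = 0.003(c − d')/c = 0.0021 ≥ ε_y = 0.0021, so the compression steel yields.
M_n = (A_s − A'_s) f_y (d − a/2) + A'_s f_y (d − d') = 303.6 × (23.1 − 3.849) + 48 × (23.1 − 2.7) = 5844.6 + 979.2 = 6823.8 kip·in = 6823.8/12 = 568.65 kip·ft.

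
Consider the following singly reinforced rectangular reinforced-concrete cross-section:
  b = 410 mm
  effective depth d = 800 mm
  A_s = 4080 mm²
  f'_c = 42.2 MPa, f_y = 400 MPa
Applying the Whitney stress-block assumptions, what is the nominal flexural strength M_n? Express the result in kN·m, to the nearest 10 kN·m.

T = A_s f_y = 4080 × 400 = 1632000 N = 1632 kN.
From C = T: a = T/(0.85 f'_c b) = 1632000/(0.85 × 42.2 × 410) = 110.97 mm.
M_n = T(d − a/2) = 1632 kN × (800 − 55.485) mm = 1215.05 kN·m.

M_n ≈ 1220 kN·m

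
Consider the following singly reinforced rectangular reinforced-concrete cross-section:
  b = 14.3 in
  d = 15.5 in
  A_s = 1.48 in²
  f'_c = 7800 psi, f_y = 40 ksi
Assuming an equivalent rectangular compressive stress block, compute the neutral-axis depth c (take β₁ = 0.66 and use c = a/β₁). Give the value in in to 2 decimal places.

c ≈ 0.95 in

T = A_s f_y = 1.48 × 40 = 59.2 kips.
a = T/(0.85 f'_c b) = 59.2/(0.85 × 7.8 × 14.3) = 0.6244 in.
With β₁ = 0.66, c = a/β₁ = 0.6244/0.66 = 0.95 in.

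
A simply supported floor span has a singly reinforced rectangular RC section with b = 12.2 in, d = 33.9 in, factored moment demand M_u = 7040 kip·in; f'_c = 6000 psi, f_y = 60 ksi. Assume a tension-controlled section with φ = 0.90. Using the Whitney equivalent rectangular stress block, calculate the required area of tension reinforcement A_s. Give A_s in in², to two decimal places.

A_s ≈ 4.08 in²

M_n = M_u/φ = 7040/0.90 = 7822.22 kip·in.
From M_n = 0.85 f'_c a b (d − a/2):
a = d − √(d² − 2M_n/(0.85 f'_c b)) = 33.9 − √(33.9² − 2 × 7822.22/(0.85 × 6 × 12.2)) = 3.937 in.
A_s = 0.85 f'_c a b / f_y = 0.85 × 6 × 3.937 × 12.2 / 60 = 4.083 in².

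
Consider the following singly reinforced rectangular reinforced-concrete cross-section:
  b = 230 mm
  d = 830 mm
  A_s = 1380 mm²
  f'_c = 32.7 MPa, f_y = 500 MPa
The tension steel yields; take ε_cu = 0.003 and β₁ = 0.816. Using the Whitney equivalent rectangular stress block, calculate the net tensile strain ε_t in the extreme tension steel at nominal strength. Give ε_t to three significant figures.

ε_t ≈ 0.0158

a = A_s f_y/(0.85 f'_c b) = 107.93 mm.
β₁ = 0.816, so c = a/β₁ = 107.93/0.816 = 132.27 mm.
From the linear strain diagram with ε_cu = 0.003: ε_t = 0.003 (d − c)/c = 0.003 × (830 − 132.27)/132.27 = 0.0158.
Since ε_t ≥ 0.005, the section is tension-controlled.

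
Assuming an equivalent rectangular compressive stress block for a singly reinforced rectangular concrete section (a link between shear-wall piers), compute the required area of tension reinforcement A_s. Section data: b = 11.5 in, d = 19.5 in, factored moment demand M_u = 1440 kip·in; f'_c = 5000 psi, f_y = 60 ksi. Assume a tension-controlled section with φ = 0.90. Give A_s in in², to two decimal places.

A_s ≈ 1.43 in²

M_n = M_u/φ = 1440/0.90 = 1600 kip·in.
From M_n = 0.85 f'_c a b (d − a/2):
a = d − √(d² − 2M_n/(0.85 f'_c b)) = 19.5 − √(19.5² − 2 × 1600/(0.85 × 5 × 11.5)) = 1.758 in.
A_s = 0.85 f'_c a b / f_y = 0.85 × 5 × 1.758 × 11.5 / 60 = 1.432 in².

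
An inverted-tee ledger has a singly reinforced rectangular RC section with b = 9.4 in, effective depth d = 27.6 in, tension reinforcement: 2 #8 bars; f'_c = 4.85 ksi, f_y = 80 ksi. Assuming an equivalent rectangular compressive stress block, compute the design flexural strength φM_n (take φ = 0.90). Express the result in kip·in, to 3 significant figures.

φM_n ≈ 2950 kip·in

A_s = 2 × 0.79 = 1.58 in².
T = A_s f_y = 1.58 × 80 = 126.4 kips.
a = T/(0.85 f'_c b) = 126.4/(0.85 × 4.85 × 9.4) = 3.262 in.
M_n = T(d − a/2) = 126.4 × (27.6 − 1.631) = 3282.5 kip·in.
φM_n = 0.90 × 3282.5 = 2954.3 kip·in.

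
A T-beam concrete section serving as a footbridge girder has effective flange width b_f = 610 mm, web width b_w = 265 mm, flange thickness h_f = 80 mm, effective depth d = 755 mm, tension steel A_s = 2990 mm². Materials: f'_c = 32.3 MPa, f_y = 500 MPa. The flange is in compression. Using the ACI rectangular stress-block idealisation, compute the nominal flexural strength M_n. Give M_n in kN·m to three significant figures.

Tension: T = A_s f_y = 2990 × 500 = 1495000 N.
Try a within the flange: a = T/(0.85 f'_c b_f) = 1495000/(0.85 × 32.3 × 610) = 89.27 mm.
a = 89.27 > h_f = 80 mm: the block extends into the web. Split into flange-overhang and web parts.
C_f = 0.85 f'_c (b_f − b_w) h_f = 0.85 × 32.3 × (610 − 265) × 80 = 757758 N.
Remaining web compression depth: a_w = (T − C_f)/(0.85 f'_c b_w) = (1495000 − 757758)/(0.85 × 32.3 × 265) = 101.33 mm.
M_n = C_f(d − h_f/2) + (T − C_f)(d − a_w/2) = 757758 × (755 − 40) + 737242 × (755 − 50.665) = 541.80 + 519.27 = 1061.07 × 10⁶ N·mm.
M_n = 1061.07 kN·m.

M_n ≈ 1060 kN·m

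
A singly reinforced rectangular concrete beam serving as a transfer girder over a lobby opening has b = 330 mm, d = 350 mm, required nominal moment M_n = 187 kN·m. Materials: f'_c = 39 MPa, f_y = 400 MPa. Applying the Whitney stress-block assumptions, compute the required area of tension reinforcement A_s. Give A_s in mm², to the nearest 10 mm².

A_s ≈ 1440 mm²

With M_n = 0.85 f'_c a b (d − a/2), solve the quadratic for a:
a = d − √(d² − 2M_n/(0.85 f'_c b)) = 350 − √(350² − 2 × 187×10⁶/(0.85 × 39 × 330)) = 52.83 mm.
A_s = 0.85 f'_c a b / f_y = 0.85 × 39 × 52.83 × 330 / 400 = 1444.8 mm².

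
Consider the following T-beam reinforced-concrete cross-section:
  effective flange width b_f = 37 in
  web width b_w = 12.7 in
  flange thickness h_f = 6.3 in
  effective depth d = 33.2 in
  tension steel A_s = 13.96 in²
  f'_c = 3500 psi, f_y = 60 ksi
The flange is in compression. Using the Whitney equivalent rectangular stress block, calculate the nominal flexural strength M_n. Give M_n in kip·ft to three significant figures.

M_n ≈ 2040 kip·ft

Tension: T = A_s f_y = 13.96 × 60 = 837.6 kips.
Try a within the flange: a = T/(0.85 f'_c b_f) = 837.6/(0.85 × 3.5 × 37) = 7.609 in.
a = 7.609 > h_f = 6.3 in: the block extends into the web. Split into flange-overhang and web parts.
C_f = 0.85 f'_c (b_f − b_w) h_f = 0.85 × 3.5 × (37 − 12.7) × 6.3 = 455.4 kips.
Remaining web compression depth: a_w = (T − C_f)/(0.85 f'_c b_w) = (837.6 − 455.4)/(0.85 × 3.5 × 12.7) = 10.116 in.
M_n = C_f(d − h_f/2) + (T − C_f)(d − a_w/2) = 455.4 × (33.2 − 3.15) + 382.2 × (33.2 − 5.058) = 13684.8 + 10755.9 = 24440.7 kip·in.
M_n = 24440.7/12 = 2036.73 kip·ft.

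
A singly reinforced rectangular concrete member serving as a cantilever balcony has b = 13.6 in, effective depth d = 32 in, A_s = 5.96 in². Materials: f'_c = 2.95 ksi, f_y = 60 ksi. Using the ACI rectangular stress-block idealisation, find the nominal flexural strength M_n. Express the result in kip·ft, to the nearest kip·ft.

T = A_s f_y = 5.96 × 60 = 357.6 kips.
a = T/(0.85 f'_c b) = 357.6/(0.85 × 2.95 × 13.6) = 10.486 in.
M_n = T(d − a/2) = 357.6 × (32 − 5.243) = 9568.3 kip·in = 9568.3/12 = 797.36 kip·ft.

M_n ≈ 797 kip·ft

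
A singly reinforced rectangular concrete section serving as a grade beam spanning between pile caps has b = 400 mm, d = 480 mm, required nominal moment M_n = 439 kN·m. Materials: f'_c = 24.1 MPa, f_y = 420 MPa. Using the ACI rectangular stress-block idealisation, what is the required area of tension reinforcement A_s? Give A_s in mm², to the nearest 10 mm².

A_s ≈ 2520 mm²

With M_n = 0.85 f'_c a b (d − a/2), solve the quadratic for a:
a = d − √(d² − 2M_n/(0.85 f'_c b)) = 480 − √(480² − 2 × 439×10⁶/(0.85 × 24.1 × 400)) = 128.93 mm.
A_s = 0.85 f'_c a b / f_y = 0.85 × 24.1 × 128.93 × 400 / 420 = 2515.4 mm².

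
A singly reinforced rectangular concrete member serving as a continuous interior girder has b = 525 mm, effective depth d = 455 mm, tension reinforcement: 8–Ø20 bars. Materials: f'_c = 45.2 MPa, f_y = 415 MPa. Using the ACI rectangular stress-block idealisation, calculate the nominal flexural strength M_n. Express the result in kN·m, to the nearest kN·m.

M_n ≈ 447 kN·m

A_s = 8 × 314 = 2512 mm².
T = A_s f_y = 2512 × 415 = 1042480 N = 1042.48 kN.
From C = T: a = T/(0.85 f'_c b) = 1042480/(0.85 × 45.2 × 525) = 51.68 mm.
M_n = T(d − a/2) = 1042.48 kN × (455 − 25.84) mm = 447.39 kN·m.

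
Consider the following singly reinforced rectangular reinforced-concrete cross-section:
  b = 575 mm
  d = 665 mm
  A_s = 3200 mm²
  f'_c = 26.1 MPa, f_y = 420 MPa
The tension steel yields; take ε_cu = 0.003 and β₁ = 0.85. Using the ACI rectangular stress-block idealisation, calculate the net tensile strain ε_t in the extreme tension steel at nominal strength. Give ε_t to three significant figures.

ε_t ≈ 0.0131

a = A_s f_y/(0.85 f'_c b) = 105.36 mm.
β₁ = 0.85, so c = a/β₁ = 105.36/0.85 = 123.95 mm.
From the linear strain diagram with ε_cu = 0.003: ε_t = 0.003 (d − c)/c = 0.003 × (665 − 123.95)/123.95 = 0.0131.
Since ε_t ≥ 0.005, the section is tension-controlled.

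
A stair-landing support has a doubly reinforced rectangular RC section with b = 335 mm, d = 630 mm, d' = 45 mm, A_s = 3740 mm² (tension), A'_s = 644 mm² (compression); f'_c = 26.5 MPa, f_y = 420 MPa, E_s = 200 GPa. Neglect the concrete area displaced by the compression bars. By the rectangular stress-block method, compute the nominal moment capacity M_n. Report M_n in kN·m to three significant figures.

M_n ≈ 865 kN·m

Assume both tension and compression steel yield.
Net tension couple steel: A_s − A'_s = 3096 mm².
a = (A_s − A'_s) f_y / (0.85 f'_c b) = 1300320/(0.85 × 26.5 × 335) = 172.32 mm.
c = a/β₁ = 172.32/0.85 = 202.73 mm; ε'_s = 0.003(c − d')/c = 0.0023 ≥ f_y/E_s = 0.0021, so compression steel does yield.
M_n = (A_s − A'_s) f_y (d − a/2) + A'_s f_y (d − d') = [1300320 × (630 − 86.16) + 270480 × (630 − 45)] × 10⁻⁶ = 707.17 + 158.23 = 865.40 kN·m.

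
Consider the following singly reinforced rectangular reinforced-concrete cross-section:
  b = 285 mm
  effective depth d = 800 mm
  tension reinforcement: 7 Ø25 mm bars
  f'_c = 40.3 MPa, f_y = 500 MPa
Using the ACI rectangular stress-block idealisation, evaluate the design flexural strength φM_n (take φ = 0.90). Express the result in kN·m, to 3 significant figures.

A_s = 7 × 491 = 3437 mm².
T = A_s f_y = 3437 × 500 = 1718500 N = 1718.5 kN.
From C = T: a = T/(0.85 f'_c b) = 1718500/(0.85 × 40.3 × 285) = 176.03 mm.
M_n = T(d − a/2) = 1718.5 kN × (800 − 88.015) mm = 1223.55 kN·m.
φM_n = 0.90 × 1223.55 = 1101.20 kN·m.

φM_n ≈ 1100 kN·m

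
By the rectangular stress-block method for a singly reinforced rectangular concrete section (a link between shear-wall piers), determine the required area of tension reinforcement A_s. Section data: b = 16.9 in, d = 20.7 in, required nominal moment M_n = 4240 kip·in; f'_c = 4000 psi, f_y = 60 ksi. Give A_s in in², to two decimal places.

A_s ≈ 3.77 in²

From M_n = 0.85 f'_c a b (d − a/2):
a = d − √(d² − 2M_n/(0.85 f'_c b)) = 20.7 − √(20.7² − 2 × 4240/(0.85 × 4 × 16.9)) = 3.940 in.
A_s = 0.85 f'_c a b / f_y = 0.85 × 4 × 3.940 × 16.9 / 60 = 3.773 in².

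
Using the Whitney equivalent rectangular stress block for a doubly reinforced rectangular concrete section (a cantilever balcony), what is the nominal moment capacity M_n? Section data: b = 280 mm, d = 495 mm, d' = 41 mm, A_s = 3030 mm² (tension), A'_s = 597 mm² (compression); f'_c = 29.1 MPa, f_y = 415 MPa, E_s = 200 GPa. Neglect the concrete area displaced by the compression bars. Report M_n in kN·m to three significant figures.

Assume both tension and compression steel yield.
Net tension couple steel: A_s − A'_s = 2433 mm².
a = (A_s − A'_s) f_y / (0.85 f'_c b) = 1009695/(0.85 × 29.1 × 280) = 145.79 mm.
c = a/β₁ = 145.79/0.842 = 173.15 mm; ε'_s = 0.003(c − d')/c = 0.0023 ≥ f_y/E_s = 0.0021, so compression steel does yield.
M_n = (A_s − A'_s) f_y (d − a/2) + A'_s f_y (d − d') = [1009695 × (495 − 72.895) + 247755 × (495 − 41)] × 10⁻⁶ = 426.20 + 112.48 = 538.68 kN·m.

M_n ≈ 539 kN·m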